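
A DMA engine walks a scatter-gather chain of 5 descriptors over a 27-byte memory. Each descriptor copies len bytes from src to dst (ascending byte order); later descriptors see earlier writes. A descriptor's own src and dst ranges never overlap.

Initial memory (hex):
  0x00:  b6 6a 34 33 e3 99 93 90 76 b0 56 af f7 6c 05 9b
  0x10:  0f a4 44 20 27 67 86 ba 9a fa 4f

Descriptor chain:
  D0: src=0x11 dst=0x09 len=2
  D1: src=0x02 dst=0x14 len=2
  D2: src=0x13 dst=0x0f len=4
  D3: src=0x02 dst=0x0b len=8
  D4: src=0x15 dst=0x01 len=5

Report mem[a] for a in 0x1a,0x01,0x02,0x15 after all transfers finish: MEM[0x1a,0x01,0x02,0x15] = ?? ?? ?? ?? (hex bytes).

MEM[0x1a,0x01,0x02,0x15] = 4f 33 86 33

[0] 0x11->0x09 len=2 : a4 44
[1] 0x02->0x14 len=2 : 34 33
[2] 0x13->0x0f len=4 : 20 34 33 86
[3] 0x02->0x0b len=8 : 34 33 e3 99 93 90 76 a4
[4] 0x15->0x01 len=5 : 33 86 ba 9a fa
query mem[0x1a]=0x4f, mem[0x01]=0x33, mem[0x02]=0x86, mem[0x15]=0x33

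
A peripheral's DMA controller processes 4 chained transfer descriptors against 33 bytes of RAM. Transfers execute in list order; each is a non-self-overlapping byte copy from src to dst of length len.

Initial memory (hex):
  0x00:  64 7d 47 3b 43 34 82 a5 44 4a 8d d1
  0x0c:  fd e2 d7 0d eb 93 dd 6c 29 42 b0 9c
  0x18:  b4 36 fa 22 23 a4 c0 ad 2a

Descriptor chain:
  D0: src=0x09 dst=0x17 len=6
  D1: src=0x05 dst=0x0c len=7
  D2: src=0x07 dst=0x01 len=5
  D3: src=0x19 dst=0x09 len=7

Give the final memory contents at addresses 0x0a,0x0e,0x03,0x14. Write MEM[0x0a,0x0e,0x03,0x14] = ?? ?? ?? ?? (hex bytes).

MEM[0x0a,0x0e,0x03,0x14] = fd c0 4a 29

  after D0: wrote 6B at 0x17 = 4a8dd1fde2d7
  after D1: wrote 7B at 0x0c = 3482a5444a8dd1
  after D2: wrote 5B at 0x01 = a5444a8dd1
  after D3: wrote 7B at 0x09 = d1fde2d7a4c0ad
query mem[0x0a]=0xfd, mem[0x0e]=0xc0, mem[0x03]=0x4a, mem[0x14]=0x29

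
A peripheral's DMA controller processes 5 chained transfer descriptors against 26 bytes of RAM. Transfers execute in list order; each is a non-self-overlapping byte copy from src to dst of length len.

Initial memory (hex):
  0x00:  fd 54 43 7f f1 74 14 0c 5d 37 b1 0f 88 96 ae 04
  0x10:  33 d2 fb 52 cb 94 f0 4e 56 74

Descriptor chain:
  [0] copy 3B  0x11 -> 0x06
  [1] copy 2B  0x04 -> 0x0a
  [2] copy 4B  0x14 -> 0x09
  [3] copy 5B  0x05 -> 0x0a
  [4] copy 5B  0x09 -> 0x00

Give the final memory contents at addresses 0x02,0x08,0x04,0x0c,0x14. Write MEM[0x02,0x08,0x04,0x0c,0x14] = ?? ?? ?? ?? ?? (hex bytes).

MEM[0x02,0x08,0x04,0x0c,0x14] = d2 52 52 fb cb

  after D0: wrote 3B at 0x06 = d2fb52
  after D1: wrote 2B at 0x0a = f174
  after D2: wrote 4B at 0x09 = cb94f04e
  after D3: wrote 5B at 0x0a = 74d2fb52cb
  after D4: wrote 5B at 0x00 = cb74d2fb52
query mem[0x02]=0xd2, mem[0x08]=0x52, mem[0x04]=0x52, mem[0x0c]=0xfb, mem[0x14]=0xcb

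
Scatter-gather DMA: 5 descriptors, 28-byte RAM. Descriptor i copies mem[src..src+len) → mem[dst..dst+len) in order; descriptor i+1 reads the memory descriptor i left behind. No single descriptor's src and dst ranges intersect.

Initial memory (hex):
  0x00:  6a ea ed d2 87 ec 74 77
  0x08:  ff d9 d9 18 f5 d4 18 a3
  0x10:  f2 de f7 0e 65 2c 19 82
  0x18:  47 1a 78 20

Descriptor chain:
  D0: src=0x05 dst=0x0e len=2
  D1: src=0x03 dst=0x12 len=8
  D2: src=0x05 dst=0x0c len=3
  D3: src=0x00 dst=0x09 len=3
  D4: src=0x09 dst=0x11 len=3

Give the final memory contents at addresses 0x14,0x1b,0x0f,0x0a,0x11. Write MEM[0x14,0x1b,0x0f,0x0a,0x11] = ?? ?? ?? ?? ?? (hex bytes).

  after D0: wrote 2B at 0x0e = ec74
  after D1: wrote 8B at 0x12 = d287ec7477ffd9d9
  after D2: wrote 3B at 0x0c = ec7477
  after D3: wrote 3B at 0x09 = 6aeaed
  after D4: wrote 3B at 0x11 = 6aeaed
query mem[0x14]=0xec, mem[0x1b]=0x20, mem[0x0f]=0x74, mem[0x0a]=0xea, mem[0x11]=0x6a

MEM[0x14,0x1b,0x0f,0x0a,0x11] = ec 20 74 ea 6a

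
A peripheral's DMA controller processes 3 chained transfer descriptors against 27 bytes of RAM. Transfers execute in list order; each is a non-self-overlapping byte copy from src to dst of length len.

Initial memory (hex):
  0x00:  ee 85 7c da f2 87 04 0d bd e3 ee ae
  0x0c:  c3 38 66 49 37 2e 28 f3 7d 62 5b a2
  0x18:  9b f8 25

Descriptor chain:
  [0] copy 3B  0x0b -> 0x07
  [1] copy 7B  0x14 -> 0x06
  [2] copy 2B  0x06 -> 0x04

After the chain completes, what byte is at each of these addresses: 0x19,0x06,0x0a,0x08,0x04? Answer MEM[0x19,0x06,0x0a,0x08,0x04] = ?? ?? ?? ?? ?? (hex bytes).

MEM[0x19,0x06,0x0a,0x08,0x04] = f8 7d 9b 5b 7d

#0 dst[0x07+3] := {0xae,0xc3,0x38}
#1 dst[0x06+7] := {0x7d,0x62,0x5b,0xa2,0x9b,0xf8,0x25}
#2 dst[0x04+2] := {0x7d,0x62}
query mem[0x19]=0xf8, mem[0x06]=0x7d, mem[0x0a]=0x9b, mem[0x08]=0x5b, mem[0x04]=0x7d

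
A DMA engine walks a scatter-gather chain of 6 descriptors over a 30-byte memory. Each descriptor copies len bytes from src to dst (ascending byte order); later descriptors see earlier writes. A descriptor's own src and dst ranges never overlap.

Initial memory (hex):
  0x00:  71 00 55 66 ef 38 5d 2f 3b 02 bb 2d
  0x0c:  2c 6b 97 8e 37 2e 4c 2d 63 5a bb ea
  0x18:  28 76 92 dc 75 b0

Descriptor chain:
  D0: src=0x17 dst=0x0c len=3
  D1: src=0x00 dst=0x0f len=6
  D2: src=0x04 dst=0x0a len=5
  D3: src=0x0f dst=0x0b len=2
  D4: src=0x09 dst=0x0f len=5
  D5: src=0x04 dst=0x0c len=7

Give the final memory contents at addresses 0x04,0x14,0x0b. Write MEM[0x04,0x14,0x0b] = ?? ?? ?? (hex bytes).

[0] 0x17->0x0c len=3 : ea 28 76
[1] 0x00->0x0f len=6 : 71 00 55 66 ef 38
[2] 0x04->0x0a len=5 : ef 38 5d 2f 3b
[3] 0x0f->0x0b len=2 : 71 00
[4] 0x09->0x0f len=5 : 02 ef 71 00 2f
[5] 0x04->0x0c len=7 : ef 38 5d 2f 3b 02 ef
query mem[0x04]=0xef, mem[0x14]=0x38, mem[0x0b]=0x71

MEM[0x04,0x14,0x0b] = ef 38 71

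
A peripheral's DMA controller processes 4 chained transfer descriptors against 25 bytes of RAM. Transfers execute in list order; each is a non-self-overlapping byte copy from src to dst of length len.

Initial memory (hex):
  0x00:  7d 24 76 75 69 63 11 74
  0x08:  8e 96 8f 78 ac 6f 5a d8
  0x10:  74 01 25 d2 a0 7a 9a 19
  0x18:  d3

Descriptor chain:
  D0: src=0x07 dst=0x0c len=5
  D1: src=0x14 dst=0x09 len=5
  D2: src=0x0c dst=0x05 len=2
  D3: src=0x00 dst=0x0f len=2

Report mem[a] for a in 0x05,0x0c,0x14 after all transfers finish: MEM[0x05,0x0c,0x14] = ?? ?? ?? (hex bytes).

MEM[0x05,0x0c,0x14] = 19 19 a0

#0 dst[0x0c+5] := {0x74,0x8e,0x96,0x8f,0x78}
#1 dst[0x09+5] := {0xa0,0x7a,0x9a,0x19,0xd3}
#2 dst[0x05+2] := {0x19,0xd3}
#3 dst[0x0f+2] := {0x7d,0x24}
query mem[0x05]=0x19, mem[0x0c]=0x19, mem[0x14]=0xa0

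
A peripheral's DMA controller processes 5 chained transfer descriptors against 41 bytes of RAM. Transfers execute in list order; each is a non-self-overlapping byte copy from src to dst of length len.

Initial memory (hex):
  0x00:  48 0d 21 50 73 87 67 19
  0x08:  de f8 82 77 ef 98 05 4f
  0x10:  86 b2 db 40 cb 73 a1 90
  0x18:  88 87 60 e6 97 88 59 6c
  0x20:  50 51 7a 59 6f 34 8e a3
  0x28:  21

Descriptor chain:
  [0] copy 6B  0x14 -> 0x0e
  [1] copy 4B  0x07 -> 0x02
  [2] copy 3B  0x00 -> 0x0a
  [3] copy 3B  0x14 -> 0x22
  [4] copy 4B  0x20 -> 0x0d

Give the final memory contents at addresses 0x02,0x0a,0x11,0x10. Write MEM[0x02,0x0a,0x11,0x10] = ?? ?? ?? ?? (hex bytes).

MEM[0x02,0x0a,0x11,0x10] = 19 48 90 73

D0: mem[0x0e..0x13] <- [cb 73 a1 90 88 87]
D1: mem[0x02..0x05] <- [19 de f8 82]
D2: mem[0x0a..0x0c] <- [48 0d 19]
D3: mem[0x22..0x24] <- [cb 73 a1]
D4: mem[0x0d..0x10] <- [50 51 cb 73]
query mem[0x02]=0x19, mem[0x0a]=0x48, mem[0x11]=0x90, mem[0x10]=0x73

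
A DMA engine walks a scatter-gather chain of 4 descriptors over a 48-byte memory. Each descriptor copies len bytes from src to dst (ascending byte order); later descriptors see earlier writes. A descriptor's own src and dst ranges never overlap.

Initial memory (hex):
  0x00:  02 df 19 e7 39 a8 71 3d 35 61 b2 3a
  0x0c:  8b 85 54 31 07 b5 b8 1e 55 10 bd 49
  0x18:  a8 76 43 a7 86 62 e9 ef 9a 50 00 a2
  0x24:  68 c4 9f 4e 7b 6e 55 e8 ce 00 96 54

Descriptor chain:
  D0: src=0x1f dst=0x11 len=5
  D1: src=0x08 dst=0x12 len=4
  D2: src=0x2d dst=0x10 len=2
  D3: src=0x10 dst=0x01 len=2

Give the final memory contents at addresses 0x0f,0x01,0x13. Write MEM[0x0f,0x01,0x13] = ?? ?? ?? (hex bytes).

  after D0: wrote 5B at 0x11 = ef9a5000a2
  after D1: wrote 4B at 0x12 = 3561b23a
  after D2: wrote 2B at 0x10 = 0096
  after D3: wrote 2B at 0x01 = 0096
query mem[0x0f]=0x31, mem[0x01]=0x00, mem[0x13]=0x61

MEM[0x0f,0x01,0x13] = 31 00 61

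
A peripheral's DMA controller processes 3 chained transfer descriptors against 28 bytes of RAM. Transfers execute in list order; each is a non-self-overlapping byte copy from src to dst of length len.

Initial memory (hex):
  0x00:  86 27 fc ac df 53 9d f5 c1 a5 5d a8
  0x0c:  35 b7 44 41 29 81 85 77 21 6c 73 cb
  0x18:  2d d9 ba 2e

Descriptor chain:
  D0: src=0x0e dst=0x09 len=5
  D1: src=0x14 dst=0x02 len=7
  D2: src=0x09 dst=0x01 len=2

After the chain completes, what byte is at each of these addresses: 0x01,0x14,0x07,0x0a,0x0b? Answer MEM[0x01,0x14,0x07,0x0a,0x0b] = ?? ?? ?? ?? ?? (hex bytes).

MEM[0x01,0x14,0x07,0x0a,0x0b] = 44 21 d9 41 29

D0: mem[0x09..0x0d] <- [44 41 29 81 85]
D1: mem[0x02..0x08] <- [21 6c 73 cb 2d d9 ba]
D2: mem[0x01..0x02] <- [44 41]
query mem[0x01]=0x44, mem[0x14]=0x21, mem[0x07]=0xd9, mem[0x0a]=0x41, mem[0x0b]=0x29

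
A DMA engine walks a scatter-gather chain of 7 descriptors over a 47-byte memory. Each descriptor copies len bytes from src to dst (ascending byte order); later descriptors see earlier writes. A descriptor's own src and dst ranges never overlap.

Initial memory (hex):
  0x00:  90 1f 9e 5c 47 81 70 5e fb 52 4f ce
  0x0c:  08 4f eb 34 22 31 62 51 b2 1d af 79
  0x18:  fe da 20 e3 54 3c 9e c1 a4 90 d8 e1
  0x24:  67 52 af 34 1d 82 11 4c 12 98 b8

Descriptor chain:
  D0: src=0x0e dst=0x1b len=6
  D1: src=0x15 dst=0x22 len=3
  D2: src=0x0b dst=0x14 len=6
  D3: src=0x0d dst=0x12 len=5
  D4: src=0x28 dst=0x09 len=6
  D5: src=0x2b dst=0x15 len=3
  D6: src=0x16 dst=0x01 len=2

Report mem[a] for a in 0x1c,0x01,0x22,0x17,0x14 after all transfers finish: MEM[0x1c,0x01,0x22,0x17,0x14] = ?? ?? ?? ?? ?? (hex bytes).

MEM[0x1c,0x01,0x22,0x17,0x14] = 34 12 1d 98 34

[0] 0x0e->0x1b len=6 : eb 34 22 31 62 51
[1] 0x15->0x22 len=3 : 1d af 79
[2] 0x0b->0x14 len=6 : ce 08 4f eb 34 22
[3] 0x0d->0x12 len=5 : 4f eb 34 22 31
[4] 0x28->0x09 len=6 : 1d 82 11 4c 12 98
[5] 0x2b->0x15 len=3 : 4c 12 98
[6] 0x16->0x01 len=2 : 12 98
query mem[0x1c]=0x34, mem[0x01]=0x12, mem[0x22]=0x1d, mem[0x17]=0x98, mem[0x14]=0x34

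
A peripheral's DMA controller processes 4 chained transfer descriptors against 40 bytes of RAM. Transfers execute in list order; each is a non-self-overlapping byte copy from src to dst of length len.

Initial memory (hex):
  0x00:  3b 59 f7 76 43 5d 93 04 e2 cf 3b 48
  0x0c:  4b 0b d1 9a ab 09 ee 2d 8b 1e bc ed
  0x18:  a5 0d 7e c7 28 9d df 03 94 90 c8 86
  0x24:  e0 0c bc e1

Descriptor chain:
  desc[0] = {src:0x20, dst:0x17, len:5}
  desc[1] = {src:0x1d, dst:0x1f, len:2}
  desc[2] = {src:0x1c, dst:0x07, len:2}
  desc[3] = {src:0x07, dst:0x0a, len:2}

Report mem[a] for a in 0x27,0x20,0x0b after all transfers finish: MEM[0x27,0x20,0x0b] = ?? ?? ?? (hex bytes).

MEM[0x27,0x20,0x0b] = e1 df 9d

D0: mem[0x17..0x1b] <- [94 90 c8 86 e0]
D1: mem[0x1f..0x20] <- [9d df]
D2: mem[0x07..0x08] <- [28 9d]
D3: mem[0x0a..0x0b] <- [28 9d]
query mem[0x27]=0xe1, mem[0x20]=0xdf, mem[0x0b]=0x9d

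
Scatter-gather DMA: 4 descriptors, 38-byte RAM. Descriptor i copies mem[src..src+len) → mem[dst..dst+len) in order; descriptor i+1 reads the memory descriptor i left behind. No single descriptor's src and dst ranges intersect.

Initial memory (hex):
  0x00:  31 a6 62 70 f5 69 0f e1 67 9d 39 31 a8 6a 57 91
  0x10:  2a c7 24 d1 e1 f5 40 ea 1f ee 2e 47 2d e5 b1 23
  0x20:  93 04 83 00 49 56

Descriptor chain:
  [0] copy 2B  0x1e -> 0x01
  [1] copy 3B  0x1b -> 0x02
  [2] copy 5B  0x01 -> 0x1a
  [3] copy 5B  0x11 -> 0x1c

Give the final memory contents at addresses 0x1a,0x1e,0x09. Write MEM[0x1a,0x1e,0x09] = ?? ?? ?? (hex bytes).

[0] 0x1e->0x01 len=2 : b1 23
[1] 0x1b->0x02 len=3 : 47 2d e5
[2] 0x01->0x1a len=5 : b1 47 2d e5 69
[3] 0x11->0x1c len=5 : c7 24 d1 e1 f5
query mem[0x1a]=0xb1, mem[0x1e]=0xd1, mem[0x09]=0x9d

MEM[0x1a,0x1e,0x09] = b1 d1 9d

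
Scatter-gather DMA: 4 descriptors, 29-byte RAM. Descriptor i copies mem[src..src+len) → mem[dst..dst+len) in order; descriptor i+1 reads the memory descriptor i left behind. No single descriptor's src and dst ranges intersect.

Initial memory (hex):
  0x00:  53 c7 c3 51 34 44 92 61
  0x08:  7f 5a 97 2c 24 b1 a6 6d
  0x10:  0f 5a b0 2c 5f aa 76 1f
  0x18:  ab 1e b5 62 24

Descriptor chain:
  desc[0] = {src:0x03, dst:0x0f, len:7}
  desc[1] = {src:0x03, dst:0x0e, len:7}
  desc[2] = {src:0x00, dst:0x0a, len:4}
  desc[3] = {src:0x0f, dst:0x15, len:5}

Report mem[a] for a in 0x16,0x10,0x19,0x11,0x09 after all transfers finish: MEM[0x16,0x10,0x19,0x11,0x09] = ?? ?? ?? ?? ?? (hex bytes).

MEM[0x16,0x10,0x19,0x11,0x09] = 44 44 7f 92 5a

#0 dst[0x0f+7] := {0x51,0x34,0x44,0x92,0x61,0x7f,0x5a}
#1 dst[0x0e+7] := {0x51,0x34,0x44,0x92,0x61,0x7f,0x5a}
#2 dst[0x0a+4] := {0x53,0xc7,0xc3,0x51}
#3 dst[0x15+5] := {0x34,0x44,0x92,0x61,0x7f}
query mem[0x16]=0x44, mem[0x10]=0x44, mem[0x19]=0x7f, mem[0x11]=0x92, mem[0x09]=0x5a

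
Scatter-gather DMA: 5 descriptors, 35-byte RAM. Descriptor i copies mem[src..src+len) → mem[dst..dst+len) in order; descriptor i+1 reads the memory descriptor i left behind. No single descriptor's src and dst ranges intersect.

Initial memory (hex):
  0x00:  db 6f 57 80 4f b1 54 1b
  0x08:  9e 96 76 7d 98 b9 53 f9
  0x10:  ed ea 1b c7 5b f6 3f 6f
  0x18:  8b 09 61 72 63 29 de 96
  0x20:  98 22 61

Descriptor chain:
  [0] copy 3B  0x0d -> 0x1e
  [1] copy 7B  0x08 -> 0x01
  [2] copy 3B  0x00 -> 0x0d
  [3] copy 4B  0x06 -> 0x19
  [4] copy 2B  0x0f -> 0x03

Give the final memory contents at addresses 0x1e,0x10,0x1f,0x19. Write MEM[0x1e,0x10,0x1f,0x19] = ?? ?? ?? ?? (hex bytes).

MEM[0x1e,0x10,0x1f,0x19] = b9 ed 53 b9

[0] 0x0d->0x1e len=3 : b9 53 f9
[1] 0x08->0x01 len=7 : 9e 96 76 7d 98 b9 53
[2] 0x00->0x0d len=3 : db 9e 96
[3] 0x06->0x19 len=4 : b9 53 9e 96
[4] 0x0f->0x03 len=2 : 96 ed
query mem[0x1e]=0xb9, mem[0x10]=0xed, mem[0x1f]=0x53, mem[0x19]=0xb9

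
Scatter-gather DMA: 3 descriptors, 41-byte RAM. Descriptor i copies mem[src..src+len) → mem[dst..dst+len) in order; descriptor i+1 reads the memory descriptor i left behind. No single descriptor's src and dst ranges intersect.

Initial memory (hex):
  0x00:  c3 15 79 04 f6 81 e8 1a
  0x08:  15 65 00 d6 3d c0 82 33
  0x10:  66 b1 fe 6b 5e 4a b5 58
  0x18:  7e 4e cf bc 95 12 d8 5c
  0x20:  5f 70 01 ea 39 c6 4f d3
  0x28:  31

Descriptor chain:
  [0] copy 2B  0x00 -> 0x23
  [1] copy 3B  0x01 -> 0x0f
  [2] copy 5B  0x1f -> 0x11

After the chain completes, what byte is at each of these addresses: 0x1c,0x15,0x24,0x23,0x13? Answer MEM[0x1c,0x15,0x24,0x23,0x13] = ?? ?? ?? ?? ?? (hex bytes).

MEM[0x1c,0x15,0x24,0x23,0x13] = 95 c3 15 c3 70

  after D0: wrote 2B at 0x23 = c315
  after D1: wrote 3B at 0x0f = 157904
  after D2: wrote 5B at 0x11 = 5c5f7001c3
query mem[0x1c]=0x95, mem[0x15]=0xc3, mem[0x24]=0x15, mem[0x23]=0xc3, mem[0x13]=0x70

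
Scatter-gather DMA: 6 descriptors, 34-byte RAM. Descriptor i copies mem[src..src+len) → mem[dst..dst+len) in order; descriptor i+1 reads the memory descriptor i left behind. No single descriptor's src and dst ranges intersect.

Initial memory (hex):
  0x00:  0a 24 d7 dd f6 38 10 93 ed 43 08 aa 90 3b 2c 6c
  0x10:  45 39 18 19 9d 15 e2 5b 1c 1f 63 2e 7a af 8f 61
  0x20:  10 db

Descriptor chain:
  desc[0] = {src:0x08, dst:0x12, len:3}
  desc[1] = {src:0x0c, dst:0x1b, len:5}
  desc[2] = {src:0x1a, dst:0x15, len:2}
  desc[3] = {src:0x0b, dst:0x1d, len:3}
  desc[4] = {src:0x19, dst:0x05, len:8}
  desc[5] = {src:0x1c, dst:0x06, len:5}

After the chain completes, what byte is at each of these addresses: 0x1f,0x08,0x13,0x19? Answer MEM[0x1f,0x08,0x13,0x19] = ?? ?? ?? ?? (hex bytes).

MEM[0x1f,0x08,0x13,0x19] = 3b 90 43 1f

D0: mem[0x12..0x14] <- [ed 43 08]
D1: mem[0x1b..0x1f] <- [90 3b 2c 6c 45]
D2: mem[0x15..0x16] <- [63 90]
D3: mem[0x1d..0x1f] <- [aa 90 3b]
D4: mem[0x05..0x0c] <- [1f 63 90 3b aa 90 3b 10]
D5: mem[0x06..0x0a] <- [3b aa 90 3b 10]
query mem[0x1f]=0x3b, mem[0x08]=0x90, mem[0x13]=0x43, mem[0x19]=0x1f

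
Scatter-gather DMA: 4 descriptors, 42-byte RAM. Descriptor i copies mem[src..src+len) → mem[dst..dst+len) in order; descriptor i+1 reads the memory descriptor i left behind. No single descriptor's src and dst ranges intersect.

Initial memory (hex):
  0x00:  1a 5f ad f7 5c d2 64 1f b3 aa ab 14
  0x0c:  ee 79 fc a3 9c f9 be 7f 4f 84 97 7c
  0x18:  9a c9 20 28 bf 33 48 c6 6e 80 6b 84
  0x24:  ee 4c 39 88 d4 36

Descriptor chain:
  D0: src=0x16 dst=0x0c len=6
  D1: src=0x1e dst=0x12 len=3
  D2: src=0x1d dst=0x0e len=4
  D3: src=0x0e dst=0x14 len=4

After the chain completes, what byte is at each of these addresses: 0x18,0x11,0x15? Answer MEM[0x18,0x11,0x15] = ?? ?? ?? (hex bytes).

#0 dst[0x0c+6] := {0x97,0x7c,0x9a,0xc9,0x20,0x28}
#1 dst[0x12+3] := {0x48,0xc6,0x6e}
#2 dst[0x0e+4] := {0x33,0x48,0xc6,0x6e}
#3 dst[0x14+4] := {0x33,0x48,0xc6,0x6e}
query mem[0x18]=0x9a, mem[0x11]=0x6e, mem[0x15]=0x48

MEM[0x18,0x11,0x15] = 9a 6e 48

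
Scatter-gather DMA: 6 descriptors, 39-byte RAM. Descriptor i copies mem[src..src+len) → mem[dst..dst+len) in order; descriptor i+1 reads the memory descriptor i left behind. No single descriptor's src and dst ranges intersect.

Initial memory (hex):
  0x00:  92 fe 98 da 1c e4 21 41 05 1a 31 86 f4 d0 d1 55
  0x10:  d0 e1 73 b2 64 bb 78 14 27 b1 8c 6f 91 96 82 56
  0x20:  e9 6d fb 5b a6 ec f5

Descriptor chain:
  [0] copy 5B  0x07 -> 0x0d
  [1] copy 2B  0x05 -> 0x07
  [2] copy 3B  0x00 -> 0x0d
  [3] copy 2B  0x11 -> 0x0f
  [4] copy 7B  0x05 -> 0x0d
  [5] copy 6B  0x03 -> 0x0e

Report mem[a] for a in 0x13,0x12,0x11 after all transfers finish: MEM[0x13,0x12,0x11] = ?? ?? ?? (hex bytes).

  after D0: wrote 5B at 0x0d = 41051a3186
  after D1: wrote 2B at 0x07 = e421
  after D2: wrote 3B at 0x0d = 92fe98
  after D3: wrote 2B at 0x0f = 8673
  after D4: wrote 7B at 0x0d = e421e4211a3186
  after D5: wrote 6B at 0x0e = da1ce421e421
query mem[0x13]=0x21, mem[0x12]=0xe4, mem[0x11]=0x21

MEM[0x13,0x12,0x11] = 21 e4 21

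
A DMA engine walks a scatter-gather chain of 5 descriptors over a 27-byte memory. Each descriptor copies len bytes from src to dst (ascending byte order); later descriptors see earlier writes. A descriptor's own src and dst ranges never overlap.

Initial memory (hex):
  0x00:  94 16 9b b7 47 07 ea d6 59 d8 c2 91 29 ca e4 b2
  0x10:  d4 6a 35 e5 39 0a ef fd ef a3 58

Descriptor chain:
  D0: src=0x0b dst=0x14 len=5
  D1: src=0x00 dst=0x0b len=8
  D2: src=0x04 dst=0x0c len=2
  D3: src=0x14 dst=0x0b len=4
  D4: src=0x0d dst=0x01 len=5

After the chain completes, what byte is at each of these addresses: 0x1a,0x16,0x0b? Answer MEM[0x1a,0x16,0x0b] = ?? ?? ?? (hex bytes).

MEM[0x1a,0x16,0x0b] = 58 ca 91

D0: mem[0x14..0x18] <- [91 29 ca e4 b2]
D1: mem[0x0b..0x12] <- [94 16 9b b7 47 07 ea d6]
D2: mem[0x0c..0x0d] <- [47 07]
D3: mem[0x0b..0x0e] <- [91 29 ca e4]
D4: mem[0x01..0x05] <- [ca e4 47 07 ea]
query mem[0x1a]=0x58, mem[0x16]=0xca, mem[0x0b]=0x91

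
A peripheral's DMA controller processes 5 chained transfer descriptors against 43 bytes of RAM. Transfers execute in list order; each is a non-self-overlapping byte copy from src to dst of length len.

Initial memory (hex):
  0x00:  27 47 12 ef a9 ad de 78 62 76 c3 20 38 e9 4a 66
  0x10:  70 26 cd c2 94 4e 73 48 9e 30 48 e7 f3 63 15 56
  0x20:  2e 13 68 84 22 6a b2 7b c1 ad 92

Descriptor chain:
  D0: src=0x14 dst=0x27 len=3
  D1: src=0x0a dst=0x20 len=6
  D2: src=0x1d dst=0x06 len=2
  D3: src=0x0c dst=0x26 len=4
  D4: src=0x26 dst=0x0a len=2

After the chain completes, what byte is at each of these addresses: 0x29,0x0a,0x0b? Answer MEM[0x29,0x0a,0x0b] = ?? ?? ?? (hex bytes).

MEM[0x29,0x0a,0x0b] = 66 38 e9

D0: mem[0x27..0x29] <- [94 4e 73]
D1: mem[0x20..0x25] <- [c3 20 38 e9 4a 66]
D2: mem[0x06..0x07] <- [63 15]
D3: mem[0x26..0x29] <- [38 e9 4a 66]
D4: mem[0x0a..0x0b] <- [38 e9]
query mem[0x29]=0x66, mem[0x0a]=0x38, mem[0x0b]=0xe9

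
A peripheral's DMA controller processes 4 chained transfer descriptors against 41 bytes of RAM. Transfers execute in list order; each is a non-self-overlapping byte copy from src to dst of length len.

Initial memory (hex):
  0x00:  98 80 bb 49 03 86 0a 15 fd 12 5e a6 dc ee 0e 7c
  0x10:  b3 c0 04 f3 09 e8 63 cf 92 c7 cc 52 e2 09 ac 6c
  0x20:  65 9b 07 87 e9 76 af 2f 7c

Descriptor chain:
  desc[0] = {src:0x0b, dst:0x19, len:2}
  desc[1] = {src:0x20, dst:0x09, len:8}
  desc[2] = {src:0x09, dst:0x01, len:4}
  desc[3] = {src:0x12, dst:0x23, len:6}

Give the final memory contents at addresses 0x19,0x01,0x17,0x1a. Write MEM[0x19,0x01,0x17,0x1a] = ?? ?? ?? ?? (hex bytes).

[0] 0x0b->0x19 len=2 : a6 dc
[1] 0x20->0x09 len=8 : 65 9b 07 87 e9 76 af 2f
[2] 0x09->0x01 len=4 : 65 9b 07 87
[3] 0x12->0x23 len=6 : 04 f3 09 e8 63 cf
query mem[0x19]=0xa6, mem[0x01]=0x65, mem[0x17]=0xcf, mem[0x1a]=0xdc

MEM[0x19,0x01,0x17,0x1a] = a6 65 cf dc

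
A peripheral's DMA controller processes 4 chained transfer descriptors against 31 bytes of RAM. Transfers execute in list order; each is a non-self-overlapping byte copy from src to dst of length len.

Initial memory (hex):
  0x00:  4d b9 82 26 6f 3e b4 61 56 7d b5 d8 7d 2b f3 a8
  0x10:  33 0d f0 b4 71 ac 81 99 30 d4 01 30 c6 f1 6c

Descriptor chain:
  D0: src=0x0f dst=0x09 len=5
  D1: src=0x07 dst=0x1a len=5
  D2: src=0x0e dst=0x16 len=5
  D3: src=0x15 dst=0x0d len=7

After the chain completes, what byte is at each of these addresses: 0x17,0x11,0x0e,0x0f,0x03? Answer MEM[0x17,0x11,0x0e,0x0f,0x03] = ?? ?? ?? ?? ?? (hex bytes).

MEM[0x17,0x11,0x0e,0x0f,0x03] = a8 0d f3 a8 26

[0] 0x0f->0x09 len=5 : a8 33 0d f0 b4
[1] 0x07->0x1a len=5 : 61 56 a8 33 0d
[2] 0x0e->0x16 len=5 : f3 a8 33 0d f0
[3] 0x15->0x0d len=7 : ac f3 a8 33 0d f0 56
query mem[0x17]=0xa8, mem[0x11]=0x0d, mem[0x0e]=0xf3, mem[0x0f]=0xa8, mem[0x03]=0x26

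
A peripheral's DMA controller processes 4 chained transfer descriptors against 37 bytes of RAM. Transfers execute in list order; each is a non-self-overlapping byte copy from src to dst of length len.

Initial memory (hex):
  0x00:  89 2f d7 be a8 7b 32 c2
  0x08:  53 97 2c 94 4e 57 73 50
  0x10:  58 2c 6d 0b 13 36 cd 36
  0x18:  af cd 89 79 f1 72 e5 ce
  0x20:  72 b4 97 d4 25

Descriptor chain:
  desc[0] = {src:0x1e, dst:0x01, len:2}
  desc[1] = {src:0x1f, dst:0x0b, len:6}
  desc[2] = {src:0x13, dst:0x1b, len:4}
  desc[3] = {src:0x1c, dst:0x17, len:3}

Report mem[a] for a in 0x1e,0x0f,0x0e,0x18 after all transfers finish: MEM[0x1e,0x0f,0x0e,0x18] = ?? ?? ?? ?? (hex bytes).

MEM[0x1e,0x0f,0x0e,0x18] = cd d4 97 36

#0 dst[0x01+2] := {0xe5,0xce}
#1 dst[0x0b+6] := {0xce,0x72,0xb4,0x97,0xd4,0x25}
#2 dst[0x1b+4] := {0x0b,0x13,0x36,0xcd}
#3 dst[0x17+3] := {0x13,0x36,0xcd}
query mem[0x1e]=0xcd, mem[0x0f]=0xd4, mem[0x0e]=0x97, mem[0x18]=0x36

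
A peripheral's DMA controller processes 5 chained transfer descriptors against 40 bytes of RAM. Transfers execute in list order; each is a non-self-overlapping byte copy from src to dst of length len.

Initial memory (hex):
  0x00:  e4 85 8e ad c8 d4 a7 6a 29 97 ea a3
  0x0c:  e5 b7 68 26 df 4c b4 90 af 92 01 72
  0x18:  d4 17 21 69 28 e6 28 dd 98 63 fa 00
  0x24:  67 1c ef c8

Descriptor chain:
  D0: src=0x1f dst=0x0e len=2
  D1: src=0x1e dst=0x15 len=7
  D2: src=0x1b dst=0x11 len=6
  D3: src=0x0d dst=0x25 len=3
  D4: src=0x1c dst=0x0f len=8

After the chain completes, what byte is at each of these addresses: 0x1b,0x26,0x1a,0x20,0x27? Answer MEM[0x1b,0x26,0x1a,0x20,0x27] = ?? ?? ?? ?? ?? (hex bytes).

[0] 0x1f->0x0e len=2 : dd 98
[1] 0x1e->0x15 len=7 : 28 dd 98 63 fa 00 67
[2] 0x1b->0x11 len=6 : 67 28 e6 28 dd 98
[3] 0x0d->0x25 len=3 : b7 dd 98
[4] 0x1c->0x0f len=8 : 28 e6 28 dd 98 63 fa 00
query mem[0x1b]=0x67, mem[0x26]=0xdd, mem[0x1a]=0x00, mem[0x20]=0x98, mem[0x27]=0x98

MEM[0x1b,0x26,0x1a,0x20,0x27] = 67 dd 00 98 98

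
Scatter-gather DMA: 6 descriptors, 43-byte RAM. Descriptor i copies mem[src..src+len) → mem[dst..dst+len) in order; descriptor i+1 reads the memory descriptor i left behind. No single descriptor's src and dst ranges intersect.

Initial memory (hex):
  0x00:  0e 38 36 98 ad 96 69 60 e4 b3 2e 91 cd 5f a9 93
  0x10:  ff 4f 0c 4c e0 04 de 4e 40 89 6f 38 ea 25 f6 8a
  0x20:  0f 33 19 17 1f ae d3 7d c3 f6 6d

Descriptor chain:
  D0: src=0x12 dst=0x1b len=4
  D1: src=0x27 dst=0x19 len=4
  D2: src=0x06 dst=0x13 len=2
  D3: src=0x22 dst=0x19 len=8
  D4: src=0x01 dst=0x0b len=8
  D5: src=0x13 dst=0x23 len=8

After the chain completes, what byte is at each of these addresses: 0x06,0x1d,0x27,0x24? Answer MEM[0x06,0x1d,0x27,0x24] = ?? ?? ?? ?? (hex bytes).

  after D0: wrote 4B at 0x1b = 0c4ce004
  after D1: wrote 4B at 0x19 = 7dc3f66d
  after D2: wrote 2B at 0x13 = 6960
  after D3: wrote 8B at 0x19 = 19171faed37dc3f6
  after D4: wrote 8B at 0x0b = 383698ad966960e4
  after D5: wrote 8B at 0x23 = 696004de4e401917
query mem[0x06]=0x69, mem[0x1d]=0xd3, mem[0x27]=0x4e, mem[0x24]=0x60

MEM[0x06,0x1d,0x27,0x24] = 69 d3 4e 60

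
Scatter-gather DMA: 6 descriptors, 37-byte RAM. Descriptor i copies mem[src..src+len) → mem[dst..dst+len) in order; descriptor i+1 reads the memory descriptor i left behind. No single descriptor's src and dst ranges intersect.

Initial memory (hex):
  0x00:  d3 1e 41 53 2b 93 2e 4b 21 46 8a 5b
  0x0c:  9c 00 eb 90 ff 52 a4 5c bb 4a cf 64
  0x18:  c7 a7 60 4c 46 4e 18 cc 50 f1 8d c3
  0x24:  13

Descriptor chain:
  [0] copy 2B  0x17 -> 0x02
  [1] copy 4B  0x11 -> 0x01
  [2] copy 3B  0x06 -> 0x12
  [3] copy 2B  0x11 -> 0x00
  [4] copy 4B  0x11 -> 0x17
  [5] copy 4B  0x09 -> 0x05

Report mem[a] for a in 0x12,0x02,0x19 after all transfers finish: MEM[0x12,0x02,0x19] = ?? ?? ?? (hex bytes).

D0: mem[0x02..0x03] <- [64 c7]
D1: mem[0x01..0x04] <- [52 a4 5c bb]
D2: mem[0x12..0x14] <- [2e 4b 21]
D3: mem[0x00..0x01] <- [52 2e]
D4: mem[0x17..0x1a] <- [52 2e 4b 21]
D5: mem[0x05..0x08] <- [46 8a 5b 9c]
query mem[0x12]=0x2e, mem[0x02]=0xa4, mem[0x19]=0x4b

MEM[0x12,0x02,0x19] = 2e a4 4b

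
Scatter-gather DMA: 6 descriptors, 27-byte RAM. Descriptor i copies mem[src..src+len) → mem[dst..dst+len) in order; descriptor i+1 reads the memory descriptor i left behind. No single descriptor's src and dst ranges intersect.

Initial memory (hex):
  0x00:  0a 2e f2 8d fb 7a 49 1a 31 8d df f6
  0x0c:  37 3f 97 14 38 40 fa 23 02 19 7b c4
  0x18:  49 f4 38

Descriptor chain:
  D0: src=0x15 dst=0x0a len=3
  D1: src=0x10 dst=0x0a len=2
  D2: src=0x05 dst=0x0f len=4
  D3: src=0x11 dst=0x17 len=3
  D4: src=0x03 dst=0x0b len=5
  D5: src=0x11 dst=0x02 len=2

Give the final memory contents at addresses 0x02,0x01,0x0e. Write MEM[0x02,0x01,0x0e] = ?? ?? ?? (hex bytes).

[0] 0x15->0x0a len=3 : 19 7b c4
[1] 0x10->0x0a len=2 : 38 40
[2] 0x05->0x0f len=4 : 7a 49 1a 31
[3] 0x11->0x17 len=3 : 1a 31 23
[4] 0x03->0x0b len=5 : 8d fb 7a 49 1a
[5] 0x11->0x02 len=2 : 1a 31
query mem[0x02]=0x1a, mem[0x01]=0x2e, mem[0x0e]=0x49

MEM[0x02,0x01,0x0e] = 1a 2e 49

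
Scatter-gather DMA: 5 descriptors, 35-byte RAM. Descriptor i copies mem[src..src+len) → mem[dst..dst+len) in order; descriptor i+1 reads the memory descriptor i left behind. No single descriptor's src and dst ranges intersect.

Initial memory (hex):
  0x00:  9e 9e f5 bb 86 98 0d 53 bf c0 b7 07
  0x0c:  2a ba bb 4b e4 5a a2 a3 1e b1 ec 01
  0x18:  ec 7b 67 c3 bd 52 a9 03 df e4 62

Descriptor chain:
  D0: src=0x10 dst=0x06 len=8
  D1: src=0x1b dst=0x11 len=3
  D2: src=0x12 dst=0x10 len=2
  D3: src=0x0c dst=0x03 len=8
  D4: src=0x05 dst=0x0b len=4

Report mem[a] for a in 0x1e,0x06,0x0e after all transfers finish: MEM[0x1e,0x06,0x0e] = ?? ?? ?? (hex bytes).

MEM[0x1e,0x06,0x0e] = a9 4b 52

D0: mem[0x06..0x0d] <- [e4 5a a2 a3 1e b1 ec 01]
D1: mem[0x11..0x13] <- [c3 bd 52]
D2: mem[0x10..0x11] <- [bd 52]
D3: mem[0x03..0x0a] <- [ec 01 bb 4b bd 52 bd 52]
D4: mem[0x0b..0x0e] <- [bb 4b bd 52]
query mem[0x1e]=0xa9, mem[0x06]=0x4b, mem[0x0e]=0x52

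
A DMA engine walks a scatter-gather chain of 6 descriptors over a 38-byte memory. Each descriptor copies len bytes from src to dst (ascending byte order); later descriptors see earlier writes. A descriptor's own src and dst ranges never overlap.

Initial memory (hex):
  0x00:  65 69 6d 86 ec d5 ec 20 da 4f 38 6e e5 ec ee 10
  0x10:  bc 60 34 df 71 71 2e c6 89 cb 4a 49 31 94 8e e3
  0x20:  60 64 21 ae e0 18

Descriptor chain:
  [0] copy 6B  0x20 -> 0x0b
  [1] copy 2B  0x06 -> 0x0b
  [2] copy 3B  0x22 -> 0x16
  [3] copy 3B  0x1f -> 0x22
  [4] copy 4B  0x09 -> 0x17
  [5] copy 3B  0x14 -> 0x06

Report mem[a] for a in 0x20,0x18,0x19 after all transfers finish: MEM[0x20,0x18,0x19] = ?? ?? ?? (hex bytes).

MEM[0x20,0x18,0x19] = 60 38 ec

D0: mem[0x0b..0x10] <- [60 64 21 ae e0 18]
D1: mem[0x0b..0x0c] <- [ec 20]
D2: mem[0x16..0x18] <- [21 ae e0]
D3: mem[0x22..0x24] <- [e3 60 64]
D4: mem[0x17..0x1a] <- [4f 38 ec 20]
D5: mem[0x06..0x08] <- [71 71 21]
query mem[0x20]=0x60, mem[0x18]=0x38, mem[0x19]=0xec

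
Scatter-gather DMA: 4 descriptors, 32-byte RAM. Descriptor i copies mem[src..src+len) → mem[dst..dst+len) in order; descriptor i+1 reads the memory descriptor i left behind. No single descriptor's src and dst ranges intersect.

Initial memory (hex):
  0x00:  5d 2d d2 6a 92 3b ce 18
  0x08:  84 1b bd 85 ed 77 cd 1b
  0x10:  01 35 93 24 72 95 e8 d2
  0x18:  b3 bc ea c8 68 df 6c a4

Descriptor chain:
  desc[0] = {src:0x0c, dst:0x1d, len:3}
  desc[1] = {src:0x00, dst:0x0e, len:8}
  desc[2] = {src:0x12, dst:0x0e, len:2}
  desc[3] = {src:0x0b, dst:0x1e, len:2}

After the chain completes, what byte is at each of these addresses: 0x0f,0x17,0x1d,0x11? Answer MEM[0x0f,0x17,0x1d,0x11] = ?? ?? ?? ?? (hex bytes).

MEM[0x0f,0x17,0x1d,0x11] = 3b d2 ed 6a

D0: mem[0x1d..0x1f] <- [ed 77 cd]
D1: mem[0x0e..0x15] <- [5d 2d d2 6a 92 3b ce 18]
D2: mem[0x0e..0x0f] <- [92 3b]
D3: mem[0x1e..0x1f] <- [85 ed]
query mem[0x0f]=0x3b, mem[0x17]=0xd2, mem[0x1d]=0xed, mem[0x11]=0x6a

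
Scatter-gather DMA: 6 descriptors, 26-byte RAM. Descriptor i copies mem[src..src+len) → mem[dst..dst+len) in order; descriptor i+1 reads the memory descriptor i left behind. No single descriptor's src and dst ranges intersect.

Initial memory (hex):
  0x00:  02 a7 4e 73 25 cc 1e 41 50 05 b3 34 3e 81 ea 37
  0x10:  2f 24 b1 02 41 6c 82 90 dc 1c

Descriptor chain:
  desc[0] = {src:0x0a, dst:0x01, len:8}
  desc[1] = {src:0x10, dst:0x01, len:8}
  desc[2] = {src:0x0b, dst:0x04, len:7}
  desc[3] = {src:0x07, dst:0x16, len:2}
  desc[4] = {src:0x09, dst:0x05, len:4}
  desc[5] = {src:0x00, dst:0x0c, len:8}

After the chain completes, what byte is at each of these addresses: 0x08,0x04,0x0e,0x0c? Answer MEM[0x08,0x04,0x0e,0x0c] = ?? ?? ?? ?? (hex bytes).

#0 dst[0x01+8] := {0xb3,0x34,0x3e,0x81,0xea,0x37,0x2f,0x24}
#1 dst[0x01+8] := {0x2f,0x24,0xb1,0x02,0x41,0x6c,0x82,0x90}
#2 dst[0x04+7] := {0x34,0x3e,0x81,0xea,0x37,0x2f,0x24}
#3 dst[0x16+2] := {0xea,0x37}
#4 dst[0x05+4] := {0x2f,0x24,0x34,0x3e}
#5 dst[0x0c+8] := {0x02,0x2f,0x24,0xb1,0x34,0x2f,0x24,0x34}
query mem[0x08]=0x3e, mem[0x04]=0x34, mem[0x0e]=0x24, mem[0x0c]=0x02

MEM[0x08,0x04,0x0e,0x0c] = 3e 34 24 02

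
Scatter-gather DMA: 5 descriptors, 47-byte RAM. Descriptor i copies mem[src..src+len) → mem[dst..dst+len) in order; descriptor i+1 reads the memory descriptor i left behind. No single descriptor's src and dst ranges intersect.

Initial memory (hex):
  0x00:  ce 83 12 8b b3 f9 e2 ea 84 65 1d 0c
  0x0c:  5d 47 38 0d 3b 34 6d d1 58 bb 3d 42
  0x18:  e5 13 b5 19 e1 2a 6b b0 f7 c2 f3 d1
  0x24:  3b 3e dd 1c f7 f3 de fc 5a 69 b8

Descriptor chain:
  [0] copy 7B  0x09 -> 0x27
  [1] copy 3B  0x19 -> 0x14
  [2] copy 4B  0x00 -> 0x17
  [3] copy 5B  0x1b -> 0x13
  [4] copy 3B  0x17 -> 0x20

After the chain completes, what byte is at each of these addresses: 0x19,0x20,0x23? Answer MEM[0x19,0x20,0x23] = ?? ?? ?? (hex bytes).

#0 dst[0x27+7] := {0x65,0x1d,0x0c,0x5d,0x47,0x38,0x0d}
#1 dst[0x14+3] := {0x13,0xb5,0x19}
#2 dst[0x17+4] := {0xce,0x83,0x12,0x8b}
#3 dst[0x13+5] := {0x19,0xe1,0x2a,0x6b,0xb0}
#4 dst[0x20+3] := {0xb0,0x83,0x12}
query mem[0x19]=0x12, mem[0x20]=0xb0, mem[0x23]=0xd1

MEM[0x19,0x20,0x23] = 12 b0 d1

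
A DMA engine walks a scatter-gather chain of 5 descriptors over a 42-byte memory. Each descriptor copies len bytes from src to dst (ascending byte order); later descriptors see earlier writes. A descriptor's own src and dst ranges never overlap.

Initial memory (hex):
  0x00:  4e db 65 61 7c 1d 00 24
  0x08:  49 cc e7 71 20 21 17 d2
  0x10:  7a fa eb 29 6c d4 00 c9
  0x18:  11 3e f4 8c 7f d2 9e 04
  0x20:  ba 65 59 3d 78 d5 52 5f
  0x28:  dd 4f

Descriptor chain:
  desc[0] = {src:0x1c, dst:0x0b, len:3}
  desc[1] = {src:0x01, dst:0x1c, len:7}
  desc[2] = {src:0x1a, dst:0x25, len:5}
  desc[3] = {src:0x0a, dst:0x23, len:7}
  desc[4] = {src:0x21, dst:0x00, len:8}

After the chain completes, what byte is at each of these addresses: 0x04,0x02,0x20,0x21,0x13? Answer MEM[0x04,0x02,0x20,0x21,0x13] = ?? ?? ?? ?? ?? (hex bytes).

  after D0: wrote 3B at 0x0b = 7fd29e
  after D1: wrote 7B at 0x1c = db65617c1d0024
  after D2: wrote 5B at 0x25 = f48cdb6561
  after D3: wrote 7B at 0x23 = e77fd29e17d27a
  after D4: wrote 8B at 0x00 = 0024e77fd29e17d2
query mem[0x04]=0xd2, mem[0x02]=0xe7, mem[0x20]=0x1d, mem[0x21]=0x00, mem[0x13]=0x29

MEM[0x04,0x02,0x20,0x21,0x13] = d2 e7 1d 00 29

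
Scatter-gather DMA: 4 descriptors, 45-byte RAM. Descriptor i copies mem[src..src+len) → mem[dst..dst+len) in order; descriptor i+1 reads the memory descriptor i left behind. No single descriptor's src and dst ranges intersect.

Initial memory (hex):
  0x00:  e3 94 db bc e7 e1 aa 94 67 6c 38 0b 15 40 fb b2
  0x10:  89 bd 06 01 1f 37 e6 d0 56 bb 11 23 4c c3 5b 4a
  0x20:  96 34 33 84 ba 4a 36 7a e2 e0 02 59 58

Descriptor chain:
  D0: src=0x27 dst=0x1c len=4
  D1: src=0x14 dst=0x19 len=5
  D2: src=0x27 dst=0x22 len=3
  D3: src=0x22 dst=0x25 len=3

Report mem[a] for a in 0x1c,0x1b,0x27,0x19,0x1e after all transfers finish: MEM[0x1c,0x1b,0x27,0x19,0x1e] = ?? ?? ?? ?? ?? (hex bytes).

#0 dst[0x1c+4] := {0x7a,0xe2,0xe0,0x02}
#1 dst[0x19+5] := {0x1f,0x37,0xe6,0xd0,0x56}
#2 dst[0x22+3] := {0x7a,0xe2,0xe0}
#3 dst[0x25+3] := {0x7a,0xe2,0xe0}
query mem[0x1c]=0xd0, mem[0x1b]=0xe6, mem[0x27]=0xe0, mem[0x19]=0x1f, mem[0x1e]=0xe0

MEM[0x1c,0x1b,0x27,0x19,0x1e] = d0 e6 e0 1f e0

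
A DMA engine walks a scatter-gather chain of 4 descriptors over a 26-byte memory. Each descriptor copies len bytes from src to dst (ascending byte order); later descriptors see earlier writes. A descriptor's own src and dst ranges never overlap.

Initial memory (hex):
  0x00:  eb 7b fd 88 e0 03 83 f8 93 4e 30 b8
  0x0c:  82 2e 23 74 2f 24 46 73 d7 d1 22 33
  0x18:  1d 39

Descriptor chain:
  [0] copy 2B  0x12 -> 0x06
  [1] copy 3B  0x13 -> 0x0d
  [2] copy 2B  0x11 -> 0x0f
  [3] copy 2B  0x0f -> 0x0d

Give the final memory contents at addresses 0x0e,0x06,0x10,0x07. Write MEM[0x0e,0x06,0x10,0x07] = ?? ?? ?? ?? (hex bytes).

MEM[0x0e,0x06,0x10,0x07] = 46 46 46 73

  after D0: wrote 2B at 0x06 = 4673
  after D1: wrote 3B at 0x0d = 73d7d1
  after D2: wrote 2B at 0x0f = 2446
  after D3: wrote 2B at 0x0d = 2446
query mem[0x0e]=0x46, mem[0x06]=0x46, mem[0x10]=0x46, mem[0x07]=0x73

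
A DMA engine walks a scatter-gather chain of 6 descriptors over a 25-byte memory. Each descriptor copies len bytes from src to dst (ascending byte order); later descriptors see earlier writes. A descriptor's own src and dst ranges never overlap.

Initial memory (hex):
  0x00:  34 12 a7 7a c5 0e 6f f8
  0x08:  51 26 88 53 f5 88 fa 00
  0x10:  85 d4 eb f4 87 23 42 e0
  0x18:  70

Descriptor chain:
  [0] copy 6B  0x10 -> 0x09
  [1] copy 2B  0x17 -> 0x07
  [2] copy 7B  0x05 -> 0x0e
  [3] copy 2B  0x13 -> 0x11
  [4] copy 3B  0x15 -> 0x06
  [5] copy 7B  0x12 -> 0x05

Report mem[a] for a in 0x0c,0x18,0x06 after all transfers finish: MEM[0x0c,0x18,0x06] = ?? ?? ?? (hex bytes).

[0] 0x10->0x09 len=6 : 85 d4 eb f4 87 23
[1] 0x17->0x07 len=2 : e0 70
[2] 0x05->0x0e len=7 : 0e 6f e0 70 85 d4 eb
[3] 0x13->0x11 len=2 : d4 eb
[4] 0x15->0x06 len=3 : 23 42 e0
[5] 0x12->0x05 len=7 : eb d4 eb 23 42 e0 70
query mem[0x0c]=0xf4, mem[0x18]=0x70, mem[0x06]=0xd4

MEM[0x0c,0x18,0x06] = f4 70 d4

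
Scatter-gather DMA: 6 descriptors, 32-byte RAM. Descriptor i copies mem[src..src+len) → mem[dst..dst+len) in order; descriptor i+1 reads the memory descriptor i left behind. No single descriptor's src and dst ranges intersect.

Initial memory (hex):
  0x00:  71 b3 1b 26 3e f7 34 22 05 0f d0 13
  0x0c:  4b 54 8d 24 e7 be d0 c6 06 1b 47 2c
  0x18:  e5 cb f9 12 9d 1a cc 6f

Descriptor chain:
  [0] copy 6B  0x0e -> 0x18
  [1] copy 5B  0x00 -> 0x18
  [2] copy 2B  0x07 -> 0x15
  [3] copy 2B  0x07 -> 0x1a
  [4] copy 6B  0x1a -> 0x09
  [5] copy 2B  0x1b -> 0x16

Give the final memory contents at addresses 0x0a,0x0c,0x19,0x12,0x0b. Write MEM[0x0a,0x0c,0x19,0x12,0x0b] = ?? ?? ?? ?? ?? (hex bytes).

MEM[0x0a,0x0c,0x19,0x12,0x0b] = 05 c6 b3 d0 3e

  after D0: wrote 6B at 0x18 = 8d24e7bed0c6
  after D1: wrote 5B at 0x18 = 71b31b263e
  after D2: wrote 2B at 0x15 = 2205
  after D3: wrote 2B at 0x1a = 2205
  after D4: wrote 6B at 0x09 = 22053ec6cc6f
  after D5: wrote 2B at 0x16 = 053e
query mem[0x0a]=0x05, mem[0x0c]=0xc6, mem[0x19]=0xb3, mem[0x12]=0xd0, mem[0x0b]=0x3e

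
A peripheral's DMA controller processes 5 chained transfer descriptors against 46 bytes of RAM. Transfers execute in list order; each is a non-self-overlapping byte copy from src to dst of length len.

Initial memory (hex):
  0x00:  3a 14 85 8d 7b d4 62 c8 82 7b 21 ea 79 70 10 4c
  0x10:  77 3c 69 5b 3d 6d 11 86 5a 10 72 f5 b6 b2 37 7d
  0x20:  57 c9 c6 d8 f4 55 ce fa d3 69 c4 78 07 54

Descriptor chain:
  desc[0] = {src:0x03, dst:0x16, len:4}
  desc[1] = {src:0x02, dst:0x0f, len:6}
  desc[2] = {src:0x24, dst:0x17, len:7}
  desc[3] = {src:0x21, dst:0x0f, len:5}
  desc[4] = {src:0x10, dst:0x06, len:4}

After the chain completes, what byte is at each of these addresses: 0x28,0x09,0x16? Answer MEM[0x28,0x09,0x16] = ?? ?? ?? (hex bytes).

MEM[0x28,0x09,0x16] = d3 55 8d

  after D0: wrote 4B at 0x16 = 8d7bd462
  after D1: wrote 6B at 0x0f = 858d7bd462c8
  after D2: wrote 7B at 0x17 = f455cefad369c4
  after D3: wrote 5B at 0x0f = c9c6d8f455
  after D4: wrote 4B at 0x06 = c6d8f455
query mem[0x28]=0xd3, mem[0x09]=0x55, mem[0x16]=0x8d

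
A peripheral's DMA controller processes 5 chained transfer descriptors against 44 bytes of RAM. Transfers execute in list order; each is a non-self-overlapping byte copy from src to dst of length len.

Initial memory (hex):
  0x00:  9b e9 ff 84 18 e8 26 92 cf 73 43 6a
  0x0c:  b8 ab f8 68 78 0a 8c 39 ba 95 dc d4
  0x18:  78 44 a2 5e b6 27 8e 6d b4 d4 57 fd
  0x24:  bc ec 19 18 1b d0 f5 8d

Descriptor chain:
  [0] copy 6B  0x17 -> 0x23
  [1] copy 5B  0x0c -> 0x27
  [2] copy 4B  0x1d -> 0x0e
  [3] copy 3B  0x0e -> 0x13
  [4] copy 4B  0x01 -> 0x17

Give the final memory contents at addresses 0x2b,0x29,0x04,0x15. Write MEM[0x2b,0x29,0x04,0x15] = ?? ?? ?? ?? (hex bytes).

D0: mem[0x23..0x28] <- [d4 78 44 a2 5e b6]
D1: mem[0x27..0x2b] <- [b8 ab f8 68 78]
D2: mem[0x0e..0x11] <- [27 8e 6d b4]
D3: mem[0x13..0x15] <- [27 8e 6d]
D4: mem[0x17..0x1a] <- [e9 ff 84 18]
query mem[0x2b]=0x78, mem[0x29]=0xf8, mem[0x04]=0x18, mem[0x15]=0x6d

MEM[0x2b,0x29,0x04,0x15] = 78 f8 18 6d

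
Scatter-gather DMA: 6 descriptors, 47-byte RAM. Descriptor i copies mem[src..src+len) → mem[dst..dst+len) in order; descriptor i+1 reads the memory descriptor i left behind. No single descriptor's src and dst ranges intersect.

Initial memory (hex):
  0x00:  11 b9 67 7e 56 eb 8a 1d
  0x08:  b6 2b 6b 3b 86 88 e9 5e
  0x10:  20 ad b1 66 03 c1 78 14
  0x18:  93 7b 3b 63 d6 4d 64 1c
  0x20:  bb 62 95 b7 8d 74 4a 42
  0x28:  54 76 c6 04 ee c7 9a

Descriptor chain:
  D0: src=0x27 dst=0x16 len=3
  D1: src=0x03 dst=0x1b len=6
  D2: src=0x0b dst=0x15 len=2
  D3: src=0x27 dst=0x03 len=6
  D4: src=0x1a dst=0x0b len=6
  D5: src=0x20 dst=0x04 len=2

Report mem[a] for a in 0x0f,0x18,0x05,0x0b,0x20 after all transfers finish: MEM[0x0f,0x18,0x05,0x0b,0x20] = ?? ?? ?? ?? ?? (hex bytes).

MEM[0x0f,0x18,0x05,0x0b,0x20] = 8a 76 62 3b b6

  after D0: wrote 3B at 0x16 = 425476
  after D1: wrote 6B at 0x1b = 7e56eb8a1db6
  after D2: wrote 2B at 0x15 = 3b86
  after D3: wrote 6B at 0x03 = 425476c604ee
  after D4: wrote 6B at 0x0b = 3b7e56eb8a1d
  after D5: wrote 2B at 0x04 = b662
query mem[0x0f]=0x8a, mem[0x18]=0x76, mem[0x05]=0x62, mem[0x0b]=0x3b, mem[0x20]=0xb6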